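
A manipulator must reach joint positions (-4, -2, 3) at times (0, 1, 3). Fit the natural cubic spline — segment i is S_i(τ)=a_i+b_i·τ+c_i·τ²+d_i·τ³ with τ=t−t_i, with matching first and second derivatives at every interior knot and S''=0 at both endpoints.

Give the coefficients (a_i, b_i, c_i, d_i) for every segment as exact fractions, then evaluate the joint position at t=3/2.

Δ: Δ0=2, Δ1=5/2
row 1: diag=6, rhs=3; c'=1/3, d'=1/2
back: M1=1/2
M: M0=0, M1=1/2, M2=0
seg 0: a=-4, c=M0/2=0, d=(M1−M0)/(6·1)=1/12, b=Δ0−h0·(2M0+M1)/6=23/12
seg 1: a=-2, c=M1/2=1/4, d=(M2−M1)/(6·2)=-1/24, b=Δ1−h1·(2M1+M2)/6=13/6
t_q=3/2 → seg 1, τ=1/2; S=-2+13/6·τ+1/4·τ²+-1/24·τ³=-55/64

  seg 0: a=-4 b=23/12 c=0 d=1/12
  seg 1: a=-2 b=13/6 c=1/4 d=-1/24
S(3/2) = -55/64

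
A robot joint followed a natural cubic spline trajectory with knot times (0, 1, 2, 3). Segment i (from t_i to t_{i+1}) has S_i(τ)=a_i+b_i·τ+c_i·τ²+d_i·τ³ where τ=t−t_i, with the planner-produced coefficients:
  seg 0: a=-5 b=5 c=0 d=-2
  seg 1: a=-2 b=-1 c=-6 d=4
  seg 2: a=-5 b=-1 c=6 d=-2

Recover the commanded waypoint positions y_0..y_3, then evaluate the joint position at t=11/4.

y_0=-5 y_1=-2 y_2=-5 y_3=-2
S(11/4) = -103/32

y_0 = S_0(0) = a_0 = -5
y_1 = S_1(0) = a_1 = -2
y_2 = S_2(0) = a_2 = -5
y_3 = S_2(1) = -2
t_q=11/4 is in segment 2 (τ=3/4); S_2(τ)=-103/32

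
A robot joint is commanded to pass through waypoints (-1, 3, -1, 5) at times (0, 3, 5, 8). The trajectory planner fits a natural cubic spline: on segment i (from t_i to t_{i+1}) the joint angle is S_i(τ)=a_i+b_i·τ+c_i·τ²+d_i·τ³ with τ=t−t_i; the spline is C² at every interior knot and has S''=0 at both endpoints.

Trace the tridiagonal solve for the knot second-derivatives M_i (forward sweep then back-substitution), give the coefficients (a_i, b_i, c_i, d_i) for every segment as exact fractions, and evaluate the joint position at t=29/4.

  seg 0: a=-1 b=21/8 c=0 d=-31/216
  seg 1: a=3 b=-5/4 c=-31/24 d=11/24
  seg 2: a=-1 b=-11/12 c=35/24 d=-35/216
S(29/4) = 1267/512

Δ: Δ0=4/3, Δ1=-2, Δ2=2
row 1: diag=10, rhs=-20; c'=1/5, d'=-2
row 2: denom=10−2·1/5=48/5; d'=(24−2·-2)/(48/5)=35/12
back: M2=35/12
back: M1=-2−1/5·35/12=-31/12
M: M0=0, M1=-31/12, M2=35/12, M3=0
seg 0: a=-1, c=M0/2=0, d=(M1−M0)/(6·3)=-31/216, b=Δ0−h0·(2M0+M1)/6=21/8
seg 1: a=3, c=M1/2=-31/24, d=(M2−M1)/(6·2)=11/24, b=Δ1−h1·(2M1+M2)/6=-5/4
seg 2: a=-1, c=M2/2=35/24, d=(M3−M2)/(6·3)=-35/216, b=Δ2−h2·(2M2+M3)/6=-11/12
t_q=29/4 → seg 2, τ=9/4; S=-1+-11/12·τ+35/24·τ²+-35/216·τ³=1267/512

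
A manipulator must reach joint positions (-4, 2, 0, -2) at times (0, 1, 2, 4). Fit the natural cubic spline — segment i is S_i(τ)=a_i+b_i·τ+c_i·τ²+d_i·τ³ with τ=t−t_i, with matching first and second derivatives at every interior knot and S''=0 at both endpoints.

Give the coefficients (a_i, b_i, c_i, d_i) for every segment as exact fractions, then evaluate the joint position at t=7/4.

  seg 0: a=-4 b=187/23 c=0 d=-49/23
  seg 1: a=2 b=40/23 c=-147/23 d=61/23
  seg 2: a=0 b=-71/23 c=36/23 d=-6/23
S(7/4) = 53/64

Δ: Δ0=6, Δ1=-2, Δ2=-1
row 1: diag=4, rhs=-48; c'=1/4, d'=-12
row 2: denom=6−1·1/4=23/4; d'=(6−1·-12)/(23/4)=72/23
back: M2=72/23
back: M1=-12−1/4·72/23=-294/23
M: M0=0, M1=-294/23, M2=72/23, M3=0
seg 0: a=-4, c=M0/2=0, d=(M1−M0)/(6·1)=-49/23, b=Δ0−h0·(2M0+M1)/6=187/23
seg 1: a=2, c=M1/2=-147/23, d=(M2−M1)/(6·1)=61/23, b=Δ1−h1·(2M1+M2)/6=40/23
seg 2: a=0, c=M2/2=36/23, d=(M3−M2)/(6·2)=-6/23, b=Δ2−h2·(2M2+M3)/6=-71/23
t_q=7/4 → seg 1, τ=3/4; S=2+40/23·τ+-147/23·τ²+61/23·τ³=53/64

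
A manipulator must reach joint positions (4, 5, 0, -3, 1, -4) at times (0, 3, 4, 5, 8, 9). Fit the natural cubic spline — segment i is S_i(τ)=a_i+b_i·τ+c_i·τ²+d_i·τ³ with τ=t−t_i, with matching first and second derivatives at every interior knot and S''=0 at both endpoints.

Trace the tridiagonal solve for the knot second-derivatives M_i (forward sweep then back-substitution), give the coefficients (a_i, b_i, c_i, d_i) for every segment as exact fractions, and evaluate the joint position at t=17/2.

Δ: Δ0=1/3, Δ1=-5, Δ2=-3, Δ3=4/3, Δ4=-5
row 1: diag=8, rhs=-32; c'=1/8, d'=-4
row 2: denom=4−1·1/8=31/8; d'=(12−1·-4)/(31/8)=128/31
row 3: denom=8−1·8/31=240/31; d'=(26−1·128/31)/(240/31)=113/40
row 4: denom=8−3·31/80=547/80; d'=(-38−3·113/40)/(547/80)=-3718/547
back: M4=-3718/547
back: M3=113/40−31/80·-3718/547=2986/547
back: M2=128/31−8/31·2986/547=1488/547
back: M1=-4−1/8·1488/547=-2374/547
M: M0=0, M1=-2374/547, M2=1488/547, M3=2986/547, M4=-3718/547, M5=0
seg 0: a=4, c=M0/2=0, d=(M1−M0)/(6·3)=-1187/4923, b=Δ0−h0·(2M0+M1)/6=4108/1641
seg 1: a=5, c=M1/2=-1187/547, d=(M2−M1)/(6·1)=1931/1641, b=Δ1−h1·(2M1+M2)/6=-6575/1641
seg 2: a=0, c=M2/2=744/547, d=(M3−M2)/(6·1)=749/1641, b=Δ2−h2·(2M2+M3)/6=-7904/1641
seg 3: a=-3, c=M3/2=1493/547, d=(M4−M3)/(6·3)=-3352/4923, b=Δ3−h3·(2M3+M4)/6=-1193/1641
seg 4: a=1, c=M4/2=-1859/547, d=(M5−M4)/(6·1)=1859/1641, b=Δ4−h4·(2M4+M5)/6=-4487/1641
t_q=17/2 → seg 4, τ=1/2; S=1+-4487/1641·τ+-1859/547·τ²+1859/1641·τ³=-4705/4376

  seg 0: a=4 b=4108/1641 c=0 d=-1187/4923
  seg 1: a=5 b=-6575/1641 c=-1187/547 d=1931/1641
  seg 2: a=0 b=-7904/1641 c=744/547 d=749/1641
  seg 3: a=-3 b=-1193/1641 c=1493/547 d=-3352/4923
  seg 4: a=1 b=-4487/1641 c=-1859/547 d=1859/1641
S(17/2) = -4705/4376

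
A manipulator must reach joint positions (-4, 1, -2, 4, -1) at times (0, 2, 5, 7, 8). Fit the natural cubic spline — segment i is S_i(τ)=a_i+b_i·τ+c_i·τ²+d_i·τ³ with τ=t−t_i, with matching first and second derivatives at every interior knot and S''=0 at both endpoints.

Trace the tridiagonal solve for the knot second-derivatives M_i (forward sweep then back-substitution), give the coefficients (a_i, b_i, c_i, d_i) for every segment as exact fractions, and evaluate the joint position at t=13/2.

  seg 0: a=-4 b=1897/506 c=0 d=-79/253
  seg 1: a=1 b=1/506 c=-474/253 d=779/1518
  seg 2: a=-2 b=662/253 c=1389/506 d=-323/253
  seg 3: a=4 b=-436/253 c=-2487/506 d=829/506
S(13/2) = 1919/506

Δ: Δ0=5/2, Δ1=-1, Δ2=3, Δ3=-5
row 1: diag=10, rhs=-21; c'=3/10, d'=-21/10
row 2: denom=10−3·3/10=91/10; d'=(24−3·-21/10)/(91/10)=303/91
row 3: denom=6−2·20/91=506/91; d'=(-48−2·303/91)/(506/91)=-2487/253
back: M3=-2487/253
back: M2=303/91−20/91·-2487/253=1389/253
back: M1=-21/10−3/10·1389/253=-948/253
M: M0=0, M1=-948/253, M2=1389/253, M3=-2487/253, M4=0
seg 0: a=-4, c=M0/2=0, d=(M1−M0)/(6·2)=-79/253, b=Δ0−h0·(2M0+M1)/6=1897/506
seg 1: a=1, c=M1/2=-474/253, d=(M2−M1)/(6·3)=779/1518, b=Δ1−h1·(2M1+M2)/6=1/506
seg 2: a=-2, c=M2/2=1389/506, d=(M3−M2)/(6·2)=-323/253, b=Δ2−h2·(2M2+M3)/6=662/253
seg 3: a=4, c=M3/2=-2487/506, d=(M4−M3)/(6·1)=829/506, b=Δ3−h3·(2M3+M4)/6=-436/253
t_q=13/2 → seg 2, τ=3/2; S=-2+662/253·τ+1389/506·τ²+-323/253·τ³=1919/506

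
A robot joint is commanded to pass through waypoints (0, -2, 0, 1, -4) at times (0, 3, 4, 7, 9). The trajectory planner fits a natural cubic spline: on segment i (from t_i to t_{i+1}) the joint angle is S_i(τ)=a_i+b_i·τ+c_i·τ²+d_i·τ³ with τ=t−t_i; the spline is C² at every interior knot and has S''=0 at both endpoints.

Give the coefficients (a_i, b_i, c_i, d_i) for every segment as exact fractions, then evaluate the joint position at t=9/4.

Δ: Δ0=-2/3, Δ1=2, Δ2=1/3, Δ3=-5/2
row 1: diag=8, rhs=16; c'=1/8, d'=2
row 2: denom=8−1·1/8=63/8; d'=(-10−1·2)/(63/8)=-32/21
row 3: denom=10−3·8/21=62/7; d'=(-17−3·-32/21)/(62/7)=-87/62
back: M3=-87/62
back: M2=-32/21−8/21·-87/62=-92/93
back: M1=2−1/8·-92/93=395/186
M: M0=0, M1=395/186, M2=-92/93, M3=-87/62, M4=0
seg 0: a=0, c=M0/2=0, d=(M1−M0)/(6·3)=395/3348, b=Δ0−h0·(2M0+M1)/6=-643/372
seg 1: a=-2, c=M1/2=395/372, d=(M2−M1)/(6·1)=-193/372, b=Δ1−h1·(2M1+M2)/6=271/186
seg 2: a=0, c=M2/2=-46/93, d=(M3−M2)/(6·3)=-77/3348, b=Δ2−h2·(2M2+M3)/6=251/124
seg 3: a=1, c=M3/2=-87/124, d=(M4−M3)/(6·2)=29/248, b=Δ3−h3·(2M3+M4)/6=-97/62
t_q=9/4 → seg 0, τ=9/4; S=0+-643/372·τ+0·τ²+395/3348·τ³=-20199/7936

  seg 0: a=0 b=-643/372 c=0 d=395/3348
  seg 1: a=-2 b=271/186 c=395/372 d=-193/372
  seg 2: a=0 b=251/124 c=-46/93 d=-77/3348
  seg 3: a=1 b=-97/62 c=-87/124 d=29/248
S(9/4) = -20199/7936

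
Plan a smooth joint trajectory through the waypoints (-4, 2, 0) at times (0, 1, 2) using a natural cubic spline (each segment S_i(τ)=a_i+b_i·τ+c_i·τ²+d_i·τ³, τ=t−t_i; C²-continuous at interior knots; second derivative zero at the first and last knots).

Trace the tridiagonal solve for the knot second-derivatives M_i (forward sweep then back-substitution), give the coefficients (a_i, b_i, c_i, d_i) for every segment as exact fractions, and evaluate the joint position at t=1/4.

Δ: Δ0=6, Δ1=-2
row 1: diag=4, rhs=-48; c'=1/4, d'=-12
back: M1=-12
M: M0=0, M1=-12, M2=0
seg 0: a=-4, c=M0/2=0, d=(M1−M0)/(6·1)=-2, b=Δ0−h0·(2M0+M1)/6=8
seg 1: a=2, c=M1/2=-6, d=(M2−M1)/(6·1)=2, b=Δ1−h1·(2M1+M2)/6=2
t_q=1/4 → seg 0, τ=1/4; S=-4+8·τ+0·τ²+-2·τ³=-65/32

  seg 0: a=-4 b=8 c=0 d=-2
  seg 1: a=2 b=2 c=-6 d=2
S(1/4) = -65/32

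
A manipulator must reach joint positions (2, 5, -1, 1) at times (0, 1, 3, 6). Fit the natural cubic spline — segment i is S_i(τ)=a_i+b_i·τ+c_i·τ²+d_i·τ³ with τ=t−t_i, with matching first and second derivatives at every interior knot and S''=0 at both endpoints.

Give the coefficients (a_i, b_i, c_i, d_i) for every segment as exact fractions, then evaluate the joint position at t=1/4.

  seg 0: a=2 b=353/84 c=0 d=-101/84
  seg 1: a=5 b=25/42 c=-101/28 d=19/21
  seg 2: a=-1 b=-125/42 c=51/28 d=-17/84
S(1/4) = 5433/1792

Δ: Δ0=3, Δ1=-3, Δ2=2/3
row 1: diag=6, rhs=-36; c'=1/3, d'=-6
row 2: denom=10−2·1/3=28/3; d'=(22−2·-6)/(28/3)=51/14
back: M2=51/14
back: M1=-6−1/3·51/14=-101/14
M: M0=0, M1=-101/14, M2=51/14, M3=0
seg 0: a=2, c=M0/2=0, d=(M1−M0)/(6·1)=-101/84, b=Δ0−h0·(2M0+M1)/6=353/84
seg 1: a=5, c=M1/2=-101/28, d=(M2−M1)/(6·2)=19/21, b=Δ1−h1·(2M1+M2)/6=25/42
seg 2: a=-1, c=M2/2=51/28, d=(M3−M2)/(6·3)=-17/84, b=Δ2−h2·(2M2+M3)/6=-125/42
t_q=1/4 → seg 0, τ=1/4; S=2+353/84·τ+0·τ²+-101/84·τ³=5433/1792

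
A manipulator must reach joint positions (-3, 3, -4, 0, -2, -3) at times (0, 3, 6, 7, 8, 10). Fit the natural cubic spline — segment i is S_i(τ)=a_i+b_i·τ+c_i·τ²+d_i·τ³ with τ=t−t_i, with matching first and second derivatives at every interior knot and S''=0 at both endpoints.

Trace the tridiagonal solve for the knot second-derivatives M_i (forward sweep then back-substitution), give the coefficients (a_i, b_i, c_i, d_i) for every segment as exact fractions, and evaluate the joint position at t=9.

  seg 0: a=-3 b=15641/3858 c=0 d=-7925/34722
  seg 1: a=3 b=-4067/1929 c=-7925/3858 d=22907/34722
  seg 2: a=-4 b=13037/3858 c=2497/643 d=-12587/3858
  seg 3: a=0 b=2620/1929 c=-7593/1286 d=9823/3858
  seg 4: a=-2 b=-10849/3858 c=1115/643 d=-1115/3858
S(9) = -2165/643

Δ: Δ0=2, Δ1=-7/3, Δ2=4, Δ3=-2, Δ4=-1/2
row 1: diag=12, rhs=-26; c'=1/4, d'=-13/6
row 2: denom=8−3·1/4=29/4; d'=(38−3·-13/6)/(29/4)=178/29
row 3: denom=4−1·4/29=112/29; d'=(-36−1·178/29)/(112/29)=-611/56
row 4: denom=6−1·29/112=643/112; d'=(9−1·-611/56)/(643/112)=2230/643
back: M4=2230/643
back: M3=-611/56−29/112·2230/643=-7593/643
back: M2=178/29−4/29·-7593/643=4994/643
back: M1=-13/6−1/4·4994/643=-7925/1929
M: M0=0, M1=-7925/1929, M2=4994/643, M3=-7593/643, M4=2230/643, M5=0
seg 0: a=-3, c=M0/2=0, d=(M1−M0)/(6·3)=-7925/34722, b=Δ0−h0·(2M0+M1)/6=15641/3858
seg 1: a=3, c=M1/2=-7925/3858, d=(M2−M1)/(6·3)=22907/34722, b=Δ1−h1·(2M1+M2)/6=-4067/1929
seg 2: a=-4, c=M2/2=2497/643, d=(M3−M2)/(6·1)=-12587/3858, b=Δ2−h2·(2M2+M3)/6=13037/3858
seg 3: a=0, c=M3/2=-7593/1286, d=(M4−M3)/(6·1)=9823/3858, b=Δ3−h3·(2M3+M4)/6=2620/1929
seg 4: a=-2, c=M4/2=1115/643, d=(M5−M4)/(6·2)=-1115/3858, b=Δ4−h4·(2M4+M5)/6=-10849/3858
t_q=9 → seg 4, τ=1; S=-2+-10849/3858·τ+1115/643·τ²+-1115/3858·τ³=-2165/643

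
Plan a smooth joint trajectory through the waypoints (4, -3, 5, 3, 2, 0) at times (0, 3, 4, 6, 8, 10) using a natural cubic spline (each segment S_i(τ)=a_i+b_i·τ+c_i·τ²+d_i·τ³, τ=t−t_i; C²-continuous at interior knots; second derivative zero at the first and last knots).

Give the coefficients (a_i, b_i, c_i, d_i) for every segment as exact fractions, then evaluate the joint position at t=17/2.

  seg 0: a=4 b=-26701/3846 c=0 d=5909/11538
  seg 1: a=-3 b=13240/1923 c=5909/1282 d=-13439/3846
  seg 2: a=5 b=21617/3846 c=-3765/641 d=19717/15384
  seg 3: a=3 b=-4796/1923 c=4657/2564 d=-3151/7692
  seg 4: a=2 b=-278/1923 c=-1645/2564 d=1645/15384
S(17/2) = 73051/41024

Δ: Δ0=-7/3, Δ1=8, Δ2=-1, Δ3=-1/2, Δ4=-1
row 1: diag=8, rhs=62; c'=1/8, d'=31/4
row 2: denom=6−1·1/8=47/8; d'=(-54−1·31/4)/(47/8)=-494/47
row 3: denom=8−2·16/47=344/47; d'=(3−2·-494/47)/(344/47)=1129/344
row 4: denom=8−2·47/172=641/86; d'=(-3−2·1129/344)/(641/86)=-1645/1282
back: M4=-1645/1282
back: M3=1129/344−47/172·-1645/1282=4657/1282
back: M2=-494/47−16/47·4657/1282=-7530/641
back: M1=31/4−1/8·-7530/641=5909/641
M: M0=0, M1=5909/641, M2=-7530/641, M3=4657/1282, M4=-1645/1282, M5=0
seg 0: a=4, c=M0/2=0, d=(M1−M0)/(6·3)=5909/11538, b=Δ0−h0·(2M0+M1)/6=-26701/3846
seg 1: a=-3, c=M1/2=5909/1282, d=(M2−M1)/(6·1)=-13439/3846, b=Δ1−h1·(2M1+M2)/6=13240/1923
seg 2: a=5, c=M2/2=-3765/641, d=(M3−M2)/(6·2)=19717/15384, b=Δ2−h2·(2M2+M3)/6=21617/3846
seg 3: a=3, c=M3/2=4657/2564, d=(M4−M3)/(6·2)=-3151/7692, b=Δ3−h3·(2M3+M4)/6=-4796/1923
seg 4: a=2, c=M4/2=-1645/2564, d=(M5−M4)/(6·2)=1645/15384, b=Δ4−h4·(2M4+M5)/6=-278/1923
t_q=17/2 → seg 4, τ=1/2; S=2+-278/1923·τ+-1645/2564·τ²+1645/15384·τ³=73051/41024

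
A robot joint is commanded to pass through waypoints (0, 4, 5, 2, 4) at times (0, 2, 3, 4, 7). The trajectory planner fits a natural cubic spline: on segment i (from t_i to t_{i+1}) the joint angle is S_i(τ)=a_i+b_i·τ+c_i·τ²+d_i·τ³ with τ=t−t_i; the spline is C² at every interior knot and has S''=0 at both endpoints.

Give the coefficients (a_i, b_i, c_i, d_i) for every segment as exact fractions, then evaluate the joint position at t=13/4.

Δ: Δ0=2, Δ1=1, Δ2=-3, Δ3=2/3
row 1: diag=6, rhs=-6; c'=1/6, d'=-1
row 2: denom=4−1·1/6=23/6; d'=(-24−1·-1)/(23/6)=-6
row 3: denom=8−1·6/23=178/23; d'=(22−1·-6)/(178/23)=322/89
back: M3=322/89
back: M2=-6−6/23·322/89=-618/89
back: M1=-1−1/6·-618/89=14/89
M: M0=0, M1=14/89, M2=-618/89, M3=322/89, M4=0
seg 0: a=0, c=M0/2=0, d=(M1−M0)/(6·2)=7/534, b=Δ0−h0·(2M0+M1)/6=520/267
seg 1: a=4, c=M1/2=7/89, d=(M2−M1)/(6·1)=-316/267, b=Δ1−h1·(2M1+M2)/6=562/267
seg 2: a=5, c=M2/2=-309/89, d=(M3−M2)/(6·1)=470/267, b=Δ2−h2·(2M2+M3)/6=-344/267
seg 3: a=2, c=M3/2=161/89, d=(M4−M3)/(6·3)=-161/801, b=Δ3−h3·(2M3+M4)/6=-788/267
t_q=13/4 → seg 2, τ=1/4; S=5+-344/267·τ+-309/89·τ²+470/267·τ³=12783/2848

  seg 0: a=0 b=520/267 c=0 d=7/534
  seg 1: a=4 b=562/267 c=7/89 d=-316/267
  seg 2: a=5 b=-344/267 c=-309/89 d=470/267
  seg 3: a=2 b=-788/267 c=161/89 d=-161/801
S(13/4) = 12783/2848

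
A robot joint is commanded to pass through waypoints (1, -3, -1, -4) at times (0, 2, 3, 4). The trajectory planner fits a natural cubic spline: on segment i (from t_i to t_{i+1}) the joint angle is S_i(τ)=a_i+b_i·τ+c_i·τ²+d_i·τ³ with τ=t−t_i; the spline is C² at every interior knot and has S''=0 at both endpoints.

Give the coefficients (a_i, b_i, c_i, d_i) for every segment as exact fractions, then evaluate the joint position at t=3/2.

  seg 0: a=1 b=-88/23 c=0 d=21/46
  seg 1: a=-3 b=38/23 c=63/23 d=-55/23
  seg 2: a=-1 b=-1/23 c=-102/23 d=34/23
S(3/2) = -1177/368

Δ: Δ0=-2, Δ1=2, Δ2=-3
row 1: diag=6, rhs=24; c'=1/6, d'=4
row 2: denom=4−1·1/6=23/6; d'=(-30−1·4)/(23/6)=-204/23
back: M2=-204/23
back: M1=4−1/6·-204/23=126/23
M: M0=0, M1=126/23, M2=-204/23, M3=0
seg 0: a=1, c=M0/2=0, d=(M1−M0)/(6·2)=21/46, b=Δ0−h0·(2M0+M1)/6=-88/23
seg 1: a=-3, c=M1/2=63/23, d=(M2−M1)/(6·1)=-55/23, b=Δ1−h1·(2M1+M2)/6=38/23
seg 2: a=-1, c=M2/2=-102/23, d=(M3−M2)/(6·1)=34/23, b=Δ2−h2·(2M2+M3)/6=-1/23
t_q=3/2 → seg 0, τ=3/2; S=1+-88/23·τ+0·τ²+21/46·τ³=-1177/368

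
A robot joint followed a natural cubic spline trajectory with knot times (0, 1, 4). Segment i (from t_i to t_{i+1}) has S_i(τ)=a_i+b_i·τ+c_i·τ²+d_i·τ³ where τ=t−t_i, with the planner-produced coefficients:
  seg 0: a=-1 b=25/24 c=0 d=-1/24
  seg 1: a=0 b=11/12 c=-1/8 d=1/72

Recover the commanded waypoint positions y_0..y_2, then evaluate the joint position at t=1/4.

y_0=-1 y_1=0 y_2=2
S(1/4) = -379/512

y_0 = S_0(0) = a_0 = -1
y_1 = S_1(0) = a_1 = 0
y_2 = S_1(3) = 2
t_q=1/4 is in segment 0 (τ=1/4); S_0(τ)=-379/512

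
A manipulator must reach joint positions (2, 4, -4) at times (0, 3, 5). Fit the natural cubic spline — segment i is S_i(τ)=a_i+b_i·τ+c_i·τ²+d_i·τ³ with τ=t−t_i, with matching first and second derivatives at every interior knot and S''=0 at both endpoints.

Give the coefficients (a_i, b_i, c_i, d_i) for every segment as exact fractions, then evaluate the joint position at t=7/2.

  seg 0: a=2 b=31/15 c=0 d=-7/45
  seg 1: a=4 b=-32/15 c=-7/5 d=7/30
S(7/2) = 209/80

Δ: Δ0=2/3, Δ1=-4
row 1: diag=10, rhs=-28; c'=1/5, d'=-14/5
back: M1=-14/5
M: M0=0, M1=-14/5, M2=0
seg 0: a=2, c=M0/2=0, d=(M1−M0)/(6·3)=-7/45, b=Δ0−h0·(2M0+M1)/6=31/15
seg 1: a=4, c=M1/2=-7/5, d=(M2−M1)/(6·2)=7/30, b=Δ1−h1·(2M1+M2)/6=-32/15
t_q=7/2 → seg 1, τ=1/2; S=4+-32/15·τ+-7/5·τ²+7/30·τ³=209/80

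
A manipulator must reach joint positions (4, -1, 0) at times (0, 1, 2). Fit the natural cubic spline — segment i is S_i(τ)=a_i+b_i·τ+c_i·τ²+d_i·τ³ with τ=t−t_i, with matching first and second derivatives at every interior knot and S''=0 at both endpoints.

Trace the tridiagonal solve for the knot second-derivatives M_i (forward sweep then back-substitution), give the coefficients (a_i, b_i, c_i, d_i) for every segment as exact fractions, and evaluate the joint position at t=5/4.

Δ: Δ0=-5, Δ1=1
row 1: diag=4, rhs=36; c'=1/4, d'=9
back: M1=9
M: M0=0, M1=9, M2=0
seg 0: a=4, c=M0/2=0, d=(M1−M0)/(6·1)=3/2, b=Δ0−h0·(2M0+M1)/6=-13/2
seg 1: a=-1, c=M1/2=9/2, d=(M2−M1)/(6·1)=-3/2, b=Δ1−h1·(2M1+M2)/6=-2
t_q=5/4 → seg 1, τ=1/4; S=-1+-2·τ+9/2·τ²+-3/2·τ³=-159/128

  seg 0: a=4 b=-13/2 c=0 d=3/2
  seg 1: a=-1 b=-2 c=9/2 d=-3/2
S(5/4) = -159/128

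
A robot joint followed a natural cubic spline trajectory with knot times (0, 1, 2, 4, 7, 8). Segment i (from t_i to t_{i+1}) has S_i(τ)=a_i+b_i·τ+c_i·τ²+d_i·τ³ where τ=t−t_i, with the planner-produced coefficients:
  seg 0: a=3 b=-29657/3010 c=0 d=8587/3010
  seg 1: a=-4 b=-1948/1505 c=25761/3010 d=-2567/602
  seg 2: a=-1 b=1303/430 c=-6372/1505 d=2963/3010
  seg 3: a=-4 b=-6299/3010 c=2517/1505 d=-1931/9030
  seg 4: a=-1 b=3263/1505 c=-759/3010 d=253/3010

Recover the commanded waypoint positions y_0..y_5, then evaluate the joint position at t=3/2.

y_0 = S_0(0) = a_0 = 3
y_1 = S_1(0) = a_1 = -4
y_2 = S_2(0) = a_2 = -1
y_3 = S_3(0) = a_3 = -4
y_4 = S_4(0) = a_4 = -1
y_5 = S_4(1) = 1
t_q=3/2 is in segment 1 (τ=1/2); S_1(τ)=-73217/24080

y_0=3 y_1=-4 y_2=-1 y_3=-4 y_4=-1 y_5=1
S(3/2) = -73217/24080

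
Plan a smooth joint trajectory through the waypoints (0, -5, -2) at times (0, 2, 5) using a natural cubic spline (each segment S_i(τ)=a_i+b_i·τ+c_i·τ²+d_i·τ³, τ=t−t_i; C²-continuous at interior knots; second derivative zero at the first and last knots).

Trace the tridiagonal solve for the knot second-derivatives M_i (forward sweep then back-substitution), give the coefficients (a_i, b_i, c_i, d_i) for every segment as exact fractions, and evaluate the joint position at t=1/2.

  seg 0: a=0 b=-16/5 c=0 d=7/40
  seg 1: a=-5 b=-11/10 c=21/20 d=-7/60
S(1/2) = -101/64

Δ: Δ0=-5/2, Δ1=1
row 1: diag=10, rhs=21; c'=3/10, d'=21/10
back: M1=21/10
M: M0=0, M1=21/10, M2=0
seg 0: a=0, c=M0/2=0, d=(M1−M0)/(6·2)=7/40, b=Δ0−h0·(2M0+M1)/6=-16/5
seg 1: a=-5, c=M1/2=21/20, d=(M2−M1)/(6·3)=-7/60, b=Δ1−h1·(2M1+M2)/6=-11/10
t_q=1/2 → seg 0, τ=1/2; S=0+-16/5·τ+0·τ²+7/40·τ³=-101/64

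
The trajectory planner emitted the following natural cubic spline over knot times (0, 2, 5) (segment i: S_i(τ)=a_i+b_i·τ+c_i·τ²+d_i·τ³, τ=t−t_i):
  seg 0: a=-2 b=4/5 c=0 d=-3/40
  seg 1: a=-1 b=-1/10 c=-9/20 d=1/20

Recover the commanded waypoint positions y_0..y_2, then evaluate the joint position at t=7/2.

y_0 = S_0(0) = a_0 = -2
y_1 = S_1(0) = a_1 = -1
y_2 = S_1(3) = -4
t_q=7/2 is in segment 1 (τ=3/2); S_1(τ)=-319/160

y_0=-2 y_1=-1 y_2=-4
S(7/2) = -319/160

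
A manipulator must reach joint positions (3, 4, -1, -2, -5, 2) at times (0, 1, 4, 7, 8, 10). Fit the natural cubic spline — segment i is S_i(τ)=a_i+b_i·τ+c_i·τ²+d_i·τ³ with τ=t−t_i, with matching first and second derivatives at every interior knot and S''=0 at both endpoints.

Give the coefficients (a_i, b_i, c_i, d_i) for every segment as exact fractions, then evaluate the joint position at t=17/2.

Δ: Δ0=1, Δ1=-5/3, Δ2=-1/3, Δ3=-3, Δ4=7/2
row 1: diag=8, rhs=-16; c'=3/8, d'=-2
row 2: denom=12−3·3/8=87/8; d'=(8−3·-2)/(87/8)=112/87
row 3: denom=8−3·8/29=208/29; d'=(-16−3·112/87)/(208/29)=-36/13
row 4: denom=6−1·29/208=1219/208; d'=(39−1·-36/13)/(1219/208)=8688/1219
back: M4=8688/1219
back: M3=-36/13−29/208·8688/1219=-4587/1219
back: M2=112/87−8/29·-4587/1219=8504/3657
back: M1=-2−3/8·8504/3657=-3501/1219
M: M0=0, M1=-3501/1219, M2=8504/3657, M3=-4587/1219, M4=8688/1219, M5=0
seg 0: a=3, c=M0/2=0, d=(M1−M0)/(6·1)=-1167/2438, b=Δ0−h0·(2M0+M1)/6=3605/2438
seg 1: a=4, c=M1/2=-3501/2438, d=(M2−M1)/(6·3)=19007/65826, b=Δ1−h1·(2M1+M2)/6=52/1219
seg 2: a=-1, c=M2/2=4252/3657, d=(M3−M2)/(6·3)=-22265/65826, b=Δ2−h2·(2M2+M3)/6=-1895/2438
seg 3: a=-2, c=M3/2=-4587/2438, d=(M4−M3)/(6·1)=4425/2438, b=Δ3−h3·(2M3+M4)/6=-3576/1219
seg 4: a=-5, c=M4/2=4344/1219, d=(M5−M4)/(6·2)=-724/1219, b=Δ4−h4·(2M4+M5)/6=-3051/2438
t_q=17/2 → seg 4, τ=1/2; S=-5+-3051/2438·τ+4344/1219·τ²+-724/1219·τ³=-23449/4876

  seg 0: a=3 b=3605/2438 c=0 d=-1167/2438
  seg 1: a=4 b=52/1219 c=-3501/2438 d=19007/65826
  seg 2: a=-1 b=-1895/2438 c=4252/3657 d=-22265/65826
  seg 3: a=-2 b=-3576/1219 c=-4587/2438 d=4425/2438
  seg 4: a=-5 b=-3051/2438 c=4344/1219 d=-724/1219
S(17/2) = -23449/4876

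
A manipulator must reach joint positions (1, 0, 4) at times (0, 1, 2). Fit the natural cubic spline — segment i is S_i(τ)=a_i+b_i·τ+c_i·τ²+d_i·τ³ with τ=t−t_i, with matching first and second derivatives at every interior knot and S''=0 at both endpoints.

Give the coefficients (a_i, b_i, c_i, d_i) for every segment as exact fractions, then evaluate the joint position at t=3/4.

  seg 0: a=1 b=-9/4 c=0 d=5/4
  seg 1: a=0 b=3/2 c=15/4 d=-5/4
S(3/4) = -41/256

Δ: Δ0=-1, Δ1=4
row 1: diag=4, rhs=30; c'=1/4, d'=15/2
back: M1=15/2
M: M0=0, M1=15/2, M2=0
seg 0: a=1, c=M0/2=0, d=(M1−M0)/(6·1)=5/4, b=Δ0−h0·(2M0+M1)/6=-9/4
seg 1: a=0, c=M1/2=15/4, d=(M2−M1)/(6·1)=-5/4, b=Δ1−h1·(2M1+M2)/6=3/2
t_q=3/4 → seg 0, τ=3/4; S=1+-9/4·τ+0·τ²+5/4·τ³=-41/256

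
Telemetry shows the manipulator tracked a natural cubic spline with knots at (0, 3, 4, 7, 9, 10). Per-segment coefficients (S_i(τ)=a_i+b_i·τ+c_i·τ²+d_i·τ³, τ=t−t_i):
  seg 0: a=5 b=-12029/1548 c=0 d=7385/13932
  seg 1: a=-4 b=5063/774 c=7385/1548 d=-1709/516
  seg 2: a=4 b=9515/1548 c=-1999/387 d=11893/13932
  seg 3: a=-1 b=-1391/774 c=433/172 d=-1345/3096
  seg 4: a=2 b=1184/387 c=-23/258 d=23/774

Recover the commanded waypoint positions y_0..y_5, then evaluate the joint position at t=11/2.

y_0=5 y_1=-4 y_2=4 y_3=-1 y_4=2 y_5=5
S(11/2) = 6163/1376

y_0 = S_0(0) = a_0 = 5
y_1 = S_1(0) = a_1 = -4
y_2 = S_2(0) = a_2 = 4
y_3 = S_3(0) = a_3 = -1
y_4 = S_4(0) = a_4 = 2
y_5 = S_4(1) = 5
t_q=11/2 is in segment 2 (τ=3/2); S_2(τ)=6163/1376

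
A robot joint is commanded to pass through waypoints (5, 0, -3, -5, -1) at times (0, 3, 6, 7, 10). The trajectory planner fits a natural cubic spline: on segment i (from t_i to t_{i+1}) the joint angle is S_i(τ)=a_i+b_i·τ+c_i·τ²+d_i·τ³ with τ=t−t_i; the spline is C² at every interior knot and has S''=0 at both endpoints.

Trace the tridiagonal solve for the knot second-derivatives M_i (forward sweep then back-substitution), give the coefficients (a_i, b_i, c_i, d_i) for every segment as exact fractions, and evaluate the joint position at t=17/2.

  seg 0: a=5 b=-2 c=0 d=1/27
  seg 1: a=0 b=-1 c=1/3 d=-1/9
  seg 2: a=-3 b=-2 c=-2/3 d=2/3
  seg 3: a=-5 b=-4/3 c=4/3 d=-4/27
S(17/2) = -9/2

Δ: Δ0=-5/3, Δ1=-1, Δ2=-2, Δ3=4/3
row 1: diag=12, rhs=4; c'=1/4, d'=1/3
row 2: denom=8−3·1/4=29/4; d'=(-6−3·1/3)/(29/4)=-28/29
row 3: denom=8−1·4/29=228/29; d'=(20−1·-28/29)/(228/29)=8/3
back: M3=8/3
back: M2=-28/29−4/29·8/3=-4/3
back: M1=1/3−1/4·-4/3=2/3
M: M0=0, M1=2/3, M2=-4/3, M3=8/3, M4=0
seg 0: a=5, c=M0/2=0, d=(M1−M0)/(6·3)=1/27, b=Δ0−h0·(2M0+M1)/6=-2
seg 1: a=0, c=M1/2=1/3, d=(M2−M1)/(6·3)=-1/9, b=Δ1−h1·(2M1+M2)/6=-1
seg 2: a=-3, c=M2/2=-2/3, d=(M3−M2)/(6·1)=2/3, b=Δ2−h2·(2M2+M3)/6=-2
seg 3: a=-5, c=M3/2=4/3, d=(M4−M3)/(6·3)=-4/27, b=Δ3−h3·(2M3+M4)/6=-4/3
t_q=17/2 → seg 3, τ=3/2; S=-5+-4/3·τ+4/3·τ²+-4/27·τ³=-9/2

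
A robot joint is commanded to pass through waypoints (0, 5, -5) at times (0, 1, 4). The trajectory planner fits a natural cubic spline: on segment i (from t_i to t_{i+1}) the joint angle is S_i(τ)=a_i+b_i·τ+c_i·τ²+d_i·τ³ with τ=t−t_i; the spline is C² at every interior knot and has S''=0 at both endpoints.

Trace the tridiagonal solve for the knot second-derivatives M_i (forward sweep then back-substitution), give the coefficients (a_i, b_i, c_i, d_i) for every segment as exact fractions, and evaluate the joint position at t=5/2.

Δ: Δ0=5, Δ1=-10/3
row 1: diag=8, rhs=-50; c'=3/8, d'=-25/4
back: M1=-25/4
M: M0=0, M1=-25/4, M2=0
seg 0: a=0, c=M0/2=0, d=(M1−M0)/(6·1)=-25/24, b=Δ0−h0·(2M0+M1)/6=145/24
seg 1: a=5, c=M1/2=-25/8, d=(M2−M1)/(6·3)=25/72, b=Δ1−h1·(2M1+M2)/6=35/12
t_q=5/2 → seg 1, τ=3/2; S=5+35/12·τ+-25/8·τ²+25/72·τ³=225/64

  seg 0: a=0 b=145/24 c=0 d=-25/24
  seg 1: a=5 b=35/12 c=-25/8 d=25/72
S(5/2) = 225/64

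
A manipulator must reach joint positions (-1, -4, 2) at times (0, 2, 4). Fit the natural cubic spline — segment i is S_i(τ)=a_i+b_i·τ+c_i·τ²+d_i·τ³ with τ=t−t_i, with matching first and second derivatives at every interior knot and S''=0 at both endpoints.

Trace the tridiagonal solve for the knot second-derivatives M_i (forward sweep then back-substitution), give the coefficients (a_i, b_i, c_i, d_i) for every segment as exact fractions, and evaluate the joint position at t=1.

  seg 0: a=-1 b=-21/8 c=0 d=9/32
  seg 1: a=-4 b=3/4 c=27/16 d=-9/32
S(1) = -107/32

Δ: Δ0=-3/2, Δ1=3
row 1: diag=8, rhs=27; c'=1/4, d'=27/8
back: M1=27/8
M: M0=0, M1=27/8, M2=0
seg 0: a=-1, c=M0/2=0, d=(M1−M0)/(6·2)=9/32, b=Δ0−h0·(2M0+M1)/6=-21/8
seg 1: a=-4, c=M1/2=27/16, d=(M2−M1)/(6·2)=-9/32, b=Δ1−h1·(2M1+M2)/6=3/4
t_q=1 → seg 0, τ=1; S=-1+-21/8·τ+0·τ²+9/32·τ³=-107/32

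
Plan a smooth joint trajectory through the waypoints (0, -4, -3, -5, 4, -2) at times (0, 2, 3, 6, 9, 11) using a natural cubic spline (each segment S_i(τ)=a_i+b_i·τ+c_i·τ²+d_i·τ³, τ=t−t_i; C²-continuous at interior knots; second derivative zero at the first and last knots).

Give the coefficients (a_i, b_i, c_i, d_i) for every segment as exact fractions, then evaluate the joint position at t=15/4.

  seg 0: a=0 b=-14840/4677 c=0 d=2743/9354
  seg 1: a=-4 b=1618/4677 c=2743/1559 d=-5170/4677
  seg 2: a=-3 b=2566/4677 c=-2427/1559 d=16159/42093
  seg 3: a=-5 b=7357/4677 c=8878/4677 d=-19960/42093
  seg 4: a=4 b=745/4677 c=-3694/1559 d=1847/4677
S(15/4) = -329485/99776

Δ: Δ0=-2, Δ1=1, Δ2=-2/3, Δ3=3, Δ4=-3
row 1: diag=6, rhs=18; c'=1/6, d'=3
row 2: denom=8−1·1/6=47/6; d'=(-10−1·3)/(47/6)=-78/47
row 3: denom=12−3·18/47=510/47; d'=(22−3·-78/47)/(510/47)=634/255
row 4: denom=10−3·47/170=1559/170; d'=(-36−3·634/255)/(1559/170)=-7388/1559
back: M4=-7388/1559
back: M3=634/255−47/170·-7388/1559=17756/4677
back: M2=-78/47−18/47·17756/4677=-4854/1559
back: M1=3−1/6·-4854/1559=5486/1559
M: M0=0, M1=5486/1559, M2=-4854/1559, M3=17756/4677, M4=-7388/1559, M5=0
seg 0: a=0, c=M0/2=0, d=(M1−M0)/(6·2)=2743/9354, b=Δ0−h0·(2M0+M1)/6=-14840/4677
seg 1: a=-4, c=M1/2=2743/1559, d=(M2−M1)/(6·1)=-5170/4677, b=Δ1−h1·(2M1+M2)/6=1618/4677
seg 2: a=-3, c=M2/2=-2427/1559, d=(M3−M2)/(6·3)=16159/42093, b=Δ2−h2·(2M2+M3)/6=2566/4677
seg 3: a=-5, c=M3/2=8878/4677, d=(M4−M3)/(6·3)=-19960/42093, b=Δ3−h3·(2M3+M4)/6=7357/4677
seg 4: a=4, c=M4/2=-3694/1559, d=(M5−M4)/(6·2)=1847/4677, b=Δ4−h4·(2M4+M5)/6=745/4677
t_q=15/4 → seg 2, τ=3/4; S=-3+2566/4677·τ+-2427/1559·τ²+16159/42093·τ³=-329485/99776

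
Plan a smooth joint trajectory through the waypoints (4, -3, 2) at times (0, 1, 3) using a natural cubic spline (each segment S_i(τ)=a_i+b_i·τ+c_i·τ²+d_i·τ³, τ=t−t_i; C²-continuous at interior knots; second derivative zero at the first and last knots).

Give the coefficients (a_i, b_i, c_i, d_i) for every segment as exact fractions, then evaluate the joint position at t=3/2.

Δ: Δ0=-7, Δ1=5/2
row 1: diag=6, rhs=57; c'=1/3, d'=19/2
back: M1=19/2
M: M0=0, M1=19/2, M2=0
seg 0: a=4, c=M0/2=0, d=(M1−M0)/(6·1)=19/12, b=Δ0−h0·(2M0+M1)/6=-103/12
seg 1: a=-3, c=M1/2=19/4, d=(M2−M1)/(6·2)=-19/24, b=Δ1−h1·(2M1+M2)/6=-23/6
t_q=3/2 → seg 1, τ=1/2; S=-3+-23/6·τ+19/4·τ²+-19/24·τ³=-245/64

  seg 0: a=4 b=-103/12 c=0 d=19/12
  seg 1: a=-3 b=-23/6 c=19/4 d=-19/24
S(3/2) = -245/64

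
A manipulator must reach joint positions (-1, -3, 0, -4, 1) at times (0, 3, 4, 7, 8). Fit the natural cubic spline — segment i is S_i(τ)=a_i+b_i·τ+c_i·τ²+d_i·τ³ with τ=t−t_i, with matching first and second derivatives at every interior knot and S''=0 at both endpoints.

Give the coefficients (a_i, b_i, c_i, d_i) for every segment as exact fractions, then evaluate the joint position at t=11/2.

  seg 0: a=-1 b=-527/216 c=0 d=383/1944
  seg 1: a=-3 b=311/108 c=383/216 d=-119/72
  seg 2: a=0 b=317/216 c=-86/27 d=1459/1944
  seg 3: a=-4 b=283/108 c=257/72 d=-257/216
S(11/2) = -467/192

Δ: Δ0=-2/3, Δ1=3, Δ2=-4/3, Δ3=5
row 1: diag=8, rhs=22; c'=1/8, d'=11/4
row 2: denom=8−1·1/8=63/8; d'=(-26−1·11/4)/(63/8)=-230/63
row 3: denom=8−3·8/21=48/7; d'=(38−3·-230/63)/(48/7)=257/36
back: M3=257/36
back: M2=-230/63−8/21·257/36=-172/27
back: M1=11/4−1/8·-172/27=383/108
M: M0=0, M1=383/108, M2=-172/27, M3=257/36, M4=0
seg 0: a=-1, c=M0/2=0, d=(M1−M0)/(6·3)=383/1944, b=Δ0−h0·(2M0+M1)/6=-527/216
seg 1: a=-3, c=M1/2=383/216, d=(M2−M1)/(6·1)=-119/72, b=Δ1−h1·(2M1+M2)/6=311/108
seg 2: a=0, c=M2/2=-86/27, d=(M3−M2)/(6·3)=1459/1944, b=Δ2−h2·(2M2+M3)/6=317/216
seg 3: a=-4, c=M3/2=257/72, d=(M4−M3)/(6·1)=-257/216, b=Δ3−h3·(2M3+M4)/6=283/108
t_q=11/2 → seg 2, τ=3/2; S=0+317/216·τ+-86/27·τ²+1459/1944·τ³=-467/192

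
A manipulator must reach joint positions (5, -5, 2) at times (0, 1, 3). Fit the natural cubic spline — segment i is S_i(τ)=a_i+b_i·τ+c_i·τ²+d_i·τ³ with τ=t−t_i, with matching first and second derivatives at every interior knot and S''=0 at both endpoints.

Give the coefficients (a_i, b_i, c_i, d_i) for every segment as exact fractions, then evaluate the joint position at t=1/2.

Δ: Δ0=-10, Δ1=7/2
row 1: diag=6, rhs=81; c'=1/3, d'=27/2
back: M1=27/2
M: M0=0, M1=27/2, M2=0
seg 0: a=5, c=M0/2=0, d=(M1−M0)/(6·1)=9/4, b=Δ0−h0·(2M0+M1)/6=-49/4
seg 1: a=-5, c=M1/2=27/4, d=(M2−M1)/(6·2)=-9/8, b=Δ1−h1·(2M1+M2)/6=-11/2
t_q=1/2 → seg 0, τ=1/2; S=5+-49/4·τ+0·τ²+9/4·τ³=-27/32

  seg 0: a=5 b=-49/4 c=0 d=9/4
  seg 1: a=-5 b=-11/2 c=27/4 d=-9/8
S(1/2) = -27/32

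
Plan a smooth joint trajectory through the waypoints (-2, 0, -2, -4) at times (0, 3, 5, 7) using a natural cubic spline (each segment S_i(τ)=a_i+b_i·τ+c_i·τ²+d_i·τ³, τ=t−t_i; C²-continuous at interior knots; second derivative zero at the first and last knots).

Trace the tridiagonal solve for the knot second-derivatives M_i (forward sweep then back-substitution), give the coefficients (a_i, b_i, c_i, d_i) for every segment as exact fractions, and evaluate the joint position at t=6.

Δ: Δ0=2/3, Δ1=-1, Δ2=-1
row 1: diag=10, rhs=-10; c'=1/5, d'=-1
row 2: denom=8−2·1/5=38/5; d'=(0−2·-1)/(38/5)=5/19
back: M2=5/19
back: M1=-1−1/5·5/19=-20/19
M: M0=0, M1=-20/19, M2=5/19, M3=0
seg 0: a=-2, c=M0/2=0, d=(M1−M0)/(6·3)=-10/171, b=Δ0−h0·(2M0+M1)/6=68/57
seg 1: a=0, c=M1/2=-10/19, d=(M2−M1)/(6·2)=25/228, b=Δ1−h1·(2M1+M2)/6=-22/57
seg 2: a=-2, c=M2/2=5/38, d=(M3−M2)/(6·2)=-5/228, b=Δ2−h2·(2M2+M3)/6=-67/57
t_q=6 → seg 2, τ=1; S=-2+-67/57·τ+5/38·τ²+-5/228·τ³=-233/76

  seg 0: a=-2 b=68/57 c=0 d=-10/171
  seg 1: a=0 b=-22/57 c=-10/19 d=25/228
  seg 2: a=-2 b=-67/57 c=5/38 d=-5/228
S(6) = -233/76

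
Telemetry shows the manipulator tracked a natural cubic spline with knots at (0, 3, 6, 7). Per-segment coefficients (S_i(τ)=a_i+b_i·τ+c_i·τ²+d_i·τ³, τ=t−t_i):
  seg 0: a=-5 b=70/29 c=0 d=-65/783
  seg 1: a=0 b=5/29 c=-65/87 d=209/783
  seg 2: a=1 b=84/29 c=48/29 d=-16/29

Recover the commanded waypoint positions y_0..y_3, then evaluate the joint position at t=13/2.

y_0=-5 y_1=0 y_2=1 y_3=5
S(13/2) = 81/29

y_0 = S_0(0) = a_0 = -5
y_1 = S_1(0) = a_1 = 0
y_2 = S_2(0) = a_2 = 1
y_3 = S_2(1) = 5
t_q=13/2 is in segment 2 (τ=1/2); S_2(τ)=81/29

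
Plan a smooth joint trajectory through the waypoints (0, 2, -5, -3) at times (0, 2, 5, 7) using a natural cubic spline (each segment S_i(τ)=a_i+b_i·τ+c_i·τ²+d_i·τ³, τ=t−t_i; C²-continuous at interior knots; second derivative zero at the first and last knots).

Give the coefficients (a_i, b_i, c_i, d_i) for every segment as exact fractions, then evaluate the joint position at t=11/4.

Δ: Δ0=1, Δ1=-7/3, Δ2=1
row 1: diag=10, rhs=-20; c'=3/10, d'=-2
row 2: denom=10−3·3/10=91/10; d'=(20−3·-2)/(91/10)=20/7
back: M2=20/7
back: M1=-2−3/10·20/7=-20/7
M: M0=0, M1=-20/7, M2=20/7, M3=0
seg 0: a=0, c=M0/2=0, d=(M1−M0)/(6·2)=-5/21, b=Δ0−h0·(2M0+M1)/6=41/21
seg 1: a=2, c=M1/2=-10/7, d=(M2−M1)/(6·3)=20/63, b=Δ1−h1·(2M1+M2)/6=-19/21
seg 2: a=-5, c=M2/2=10/7, d=(M3−M2)/(6·2)=-5/21, b=Δ2−h2·(2M2+M3)/6=-19/21
t_q=11/4 → seg 1, τ=3/4; S=2+-19/21·τ+-10/7·τ²+20/63·τ³=73/112

  seg 0: a=0 b=41/21 c=0 d=-5/21
  seg 1: a=2 b=-19/21 c=-10/7 d=20/63
  seg 2: a=-5 b=-19/21 c=10/7 d=-5/21
S(11/4) = 73/112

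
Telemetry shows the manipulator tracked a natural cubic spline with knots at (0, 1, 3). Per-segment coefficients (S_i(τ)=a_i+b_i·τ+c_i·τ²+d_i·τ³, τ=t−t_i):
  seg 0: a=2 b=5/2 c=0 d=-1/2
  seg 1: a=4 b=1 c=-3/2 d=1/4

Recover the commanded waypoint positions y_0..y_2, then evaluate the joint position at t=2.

y_0=2 y_1=4 y_2=2
S(2) = 15/4

y_0 = S_0(0) = a_0 = 2
y_1 = S_1(0) = a_1 = 4
y_2 = S_1(2) = 2
t_q=2 is in segment 1 (τ=1); S_1(τ)=15/4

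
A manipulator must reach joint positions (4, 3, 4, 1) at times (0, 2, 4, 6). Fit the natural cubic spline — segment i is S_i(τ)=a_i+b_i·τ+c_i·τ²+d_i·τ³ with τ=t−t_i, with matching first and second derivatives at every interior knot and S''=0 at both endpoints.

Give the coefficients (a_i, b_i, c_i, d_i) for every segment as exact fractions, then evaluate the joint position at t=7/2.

Δ: Δ0=-1/2, Δ1=1/2, Δ2=-3/2
row 1: diag=8, rhs=6; c'=1/4, d'=3/4
row 2: denom=8−2·1/4=15/2; d'=(-12−2·3/4)/(15/2)=-9/5
back: M2=-9/5
back: M1=3/4−1/4·-9/5=6/5
M: M0=0, M1=6/5, M2=-9/5, M3=0
seg 0: a=4, c=M0/2=0, d=(M1−M0)/(6·2)=1/10, b=Δ0−h0·(2M0+M1)/6=-9/10
seg 1: a=3, c=M1/2=3/5, d=(M2−M1)/(6·2)=-1/4, b=Δ1−h1·(2M1+M2)/6=3/10
seg 2: a=4, c=M2/2=-9/10, d=(M3−M2)/(6·2)=3/20, b=Δ2−h2·(2M2+M3)/6=-3/10
t_q=7/2 → seg 1, τ=3/2; S=3+3/10·τ+3/5·τ²+-1/4·τ³=633/160

  seg 0: a=4 b=-9/10 c=0 d=1/10
  seg 1: a=3 b=3/10 c=3/5 d=-1/4
  seg 2: a=4 b=-3/10 c=-9/10 d=3/20
S(7/2) = 633/160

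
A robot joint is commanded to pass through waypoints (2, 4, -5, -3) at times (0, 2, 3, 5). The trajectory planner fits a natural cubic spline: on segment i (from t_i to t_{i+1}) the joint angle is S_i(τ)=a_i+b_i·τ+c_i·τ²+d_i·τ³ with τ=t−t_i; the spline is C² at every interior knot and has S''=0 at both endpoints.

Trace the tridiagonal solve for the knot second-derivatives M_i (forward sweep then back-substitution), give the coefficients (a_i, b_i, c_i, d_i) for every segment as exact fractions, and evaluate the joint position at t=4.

  seg 0: a=2 b=5 c=0 d=-1
  seg 1: a=4 b=-7 c=-6 d=4
  seg 2: a=-5 b=-7 c=6 d=-1
S(4) = -7

Δ: Δ0=1, Δ1=-9, Δ2=1
row 1: diag=6, rhs=-60; c'=1/6, d'=-10
row 2: denom=6−1·1/6=35/6; d'=(60−1·-10)/(35/6)=12
back: M2=12
back: M1=-10−1/6·12=-12
M: M0=0, M1=-12, M2=12, M3=0
seg 0: a=2, c=M0/2=0, d=(M1−M0)/(6·2)=-1, b=Δ0−h0·(2M0+M1)/6=5
seg 1: a=4, c=M1/2=-6, d=(M2−M1)/(6·1)=4, b=Δ1−h1·(2M1+M2)/6=-7
seg 2: a=-5, c=M2/2=6, d=(M3−M2)/(6·2)=-1, b=Δ2−h2·(2M2+M3)/6=-7
t_q=4 → seg 2, τ=1; S=-5+-7·τ+6·τ²+-1·τ³=-7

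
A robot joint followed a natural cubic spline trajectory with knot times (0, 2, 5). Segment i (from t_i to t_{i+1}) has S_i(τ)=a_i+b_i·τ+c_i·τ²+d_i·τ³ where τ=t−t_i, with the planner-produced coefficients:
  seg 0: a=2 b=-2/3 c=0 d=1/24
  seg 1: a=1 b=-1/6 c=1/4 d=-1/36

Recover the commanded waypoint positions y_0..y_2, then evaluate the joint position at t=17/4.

y_0 = S_0(0) = a_0 = 2
y_1 = S_1(0) = a_1 = 1
y_2 = S_1(3) = 2
t_q=17/4 is in segment 1 (τ=9/4); S_1(τ)=403/256

y_0=2 y_1=1 y_2=2
S(17/4) = 403/256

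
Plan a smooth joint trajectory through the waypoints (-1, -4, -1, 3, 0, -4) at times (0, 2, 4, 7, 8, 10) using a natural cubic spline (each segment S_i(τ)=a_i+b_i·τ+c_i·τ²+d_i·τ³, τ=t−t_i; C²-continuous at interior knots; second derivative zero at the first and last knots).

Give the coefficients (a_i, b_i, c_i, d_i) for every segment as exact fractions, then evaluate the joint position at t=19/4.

Δ: Δ0=-3/2, Δ1=3/2, Δ2=4/3, Δ3=-3, Δ4=-2
row 1: diag=8, rhs=18; c'=1/4, d'=9/4
row 2: denom=10−2·1/4=19/2; d'=(-1−2·9/4)/(19/2)=-11/19
row 3: denom=8−3·6/19=134/19; d'=(-26−3·-11/19)/(134/19)=-461/134
row 4: denom=6−1·19/134=785/134; d'=(6−1·-461/134)/(785/134)=253/157
back: M4=253/157
back: M3=-461/134−19/134·253/157=-576/157
back: M2=-11/19−6/19·-576/157=91/157
back: M1=9/4−1/4·91/157=661/314
M: M0=0, M1=661/314, M2=91/157, M3=-576/157, M4=253/157, M5=0
seg 0: a=-1, c=M0/2=0, d=(M1−M0)/(6·2)=661/3768, b=Δ0−h0·(2M0+M1)/6=-1037/471
seg 1: a=-4, c=M1/2=661/628, d=(M2−M1)/(6·2)=-479/3768, b=Δ1−h1·(2M1+M2)/6=-91/942
seg 2: a=-1, c=M2/2=91/314, d=(M3−M2)/(6·3)=-667/2826, b=Δ2−h2·(2M2+M3)/6=1219/471
seg 3: a=3, c=M3/2=-288/157, d=(M4−M3)/(6·1)=829/942, b=Δ3−h3·(2M3+M4)/6=-1927/942
seg 4: a=0, c=M4/2=253/314, d=(M5−M4)/(6·2)=-253/1884, b=Δ4−h4·(2M4+M5)/6=-1448/471
t_q=19/4 → seg 2, τ=3/4; S=-1+1219/471·τ+91/314·τ²+-667/2826·τ³=20187/20096

  seg 0: a=-1 b=-1037/471 c=0 d=661/3768
  seg 1: a=-4 b=-91/942 c=661/628 d=-479/3768
  seg 2: a=-1 b=1219/471 c=91/314 d=-667/2826
  seg 3: a=3 b=-1927/942 c=-288/157 d=829/942
  seg 4: a=0 b=-1448/471 c=253/314 d=-253/1884
S(19/4) = 20187/20096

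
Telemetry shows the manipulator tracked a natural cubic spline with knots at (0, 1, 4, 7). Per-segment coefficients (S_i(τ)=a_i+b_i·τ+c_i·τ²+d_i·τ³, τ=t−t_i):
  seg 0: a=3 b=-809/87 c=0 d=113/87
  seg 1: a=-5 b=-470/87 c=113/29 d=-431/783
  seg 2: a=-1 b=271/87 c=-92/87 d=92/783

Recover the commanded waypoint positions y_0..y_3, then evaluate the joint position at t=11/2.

y_0 = S_0(0) = a_0 = 3
y_1 = S_1(0) = a_1 = -5
y_2 = S_2(0) = a_2 = -1
y_3 = S_2(3) = 2
t_q=11/2 is in segment 2 (τ=3/2); S_2(τ)=49/29

y_0=3 y_1=-5 y_2=-1 y_3=2
S(11/2) = 49/29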